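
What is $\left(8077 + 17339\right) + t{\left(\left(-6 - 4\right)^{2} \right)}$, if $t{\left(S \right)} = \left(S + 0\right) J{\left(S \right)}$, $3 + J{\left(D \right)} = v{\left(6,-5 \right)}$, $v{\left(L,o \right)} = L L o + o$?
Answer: $6616$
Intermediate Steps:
$v{\left(L,o \right)} = o + o L^{2}$ ($v{\left(L,o \right)} = L^{2} o + o = o L^{2} + o = o + o L^{2}$)
$J{\left(D \right)} = -188$ ($J{\left(D \right)} = -3 - 5 \left(1 + 6^{2}\right) = -3 - 5 \left(1 + 36\right) = -3 - 185 = -188$)
$t{\left(S \right)} = - 188 S$ ($t{\left(S \right)} = \left(S + 0\right) \left(-188\right) = S \left(-188\right) = - 188 S$)
$\left(8077 + 17339\right) + t{\left(\left(-6 - 4\right)^{2} \right)} = \left(8077 + 17339\right) - 188 \left(-6 - 4\right)^{2} = 25416 - 188 \left(-10\right)^{2} = 25416 - 18800 = 6616$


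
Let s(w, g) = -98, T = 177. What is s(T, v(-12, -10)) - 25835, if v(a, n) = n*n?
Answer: -25933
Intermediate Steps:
v(a, n) = n²
s(T, v(-12, -10)) - 25835 = -98 - 25835 = -25933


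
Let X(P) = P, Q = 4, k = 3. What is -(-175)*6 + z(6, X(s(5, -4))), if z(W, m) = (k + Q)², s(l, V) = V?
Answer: 1099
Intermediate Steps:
z(W, m) = 49 (z(W, m) = (3 + 4)² = 7² = 49)
-(-175)*6 + z(6, X(s(5, -4))) = -(-175)*6 + 49 = -25*(-42) + 49 = 1050 + 49 = 1099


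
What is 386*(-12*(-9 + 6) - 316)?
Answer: -108080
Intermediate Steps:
386*(-12*(-9 + 6) - 316) = 386*(-12*(-3) - 316) = 386*(36 - 316) = 386*(-280) = -108080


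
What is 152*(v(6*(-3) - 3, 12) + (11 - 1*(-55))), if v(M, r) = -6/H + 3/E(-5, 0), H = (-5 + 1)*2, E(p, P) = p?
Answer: 50274/5 ≈ 10055.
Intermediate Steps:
H = -8 (H = -4*2 = -8)
v(M, r) = 3/20 (v(M, r) = -6/(-8) + 3/(-5) = -6*(-⅛) + 3*(-⅕) = ¾ - ⅗ = 3/20)
152*(v(6*(-3) - 3, 12) + (11 - 1*(-55))) = 152*(3/20 + (11 - 1*(-55))) = 152*(3/20 + (11 + 55)) = 152*(3/20 + 66) = 152*(1323/20) = 50274/5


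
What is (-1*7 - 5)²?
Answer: 144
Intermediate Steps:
(-1*7 - 5)² = (-7 - 5)² = (-12)² = 144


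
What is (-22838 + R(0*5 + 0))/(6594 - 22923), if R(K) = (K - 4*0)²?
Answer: 22838/16329 ≈ 1.3986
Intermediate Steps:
R(K) = K² (R(K) = (K + 0)² = K²)
(-22838 + R(0*5 + 0))/(6594 - 22923) = (-22838 + (0*5 + 0)²)/(6594 - 22923) = (-22838 + (0 + 0)²)/(-16329) = (-22838 + 0²)*(-1/16329) = (-22838 + 0)*(-1/16329) = -22838*(-1/16329) = 22838/16329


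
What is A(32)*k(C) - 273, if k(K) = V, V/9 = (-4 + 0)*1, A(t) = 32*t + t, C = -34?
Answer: -38289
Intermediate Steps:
A(t) = 33*t
V = -36 (V = 9*((-4 + 0)*1) = 9*(-4*1) = 9*(-4) = -36)
k(K) = -36
A(32)*k(C) - 273 = (33*32)*(-36) - 273 = 1056*(-36) - 273 = -38016 - 273 = -38289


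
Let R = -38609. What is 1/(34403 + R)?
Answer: -1/4206 ≈ -0.00023776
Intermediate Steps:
1/(34403 + R) = 1/(34403 - 38609) = 1/(-4206) = -1/4206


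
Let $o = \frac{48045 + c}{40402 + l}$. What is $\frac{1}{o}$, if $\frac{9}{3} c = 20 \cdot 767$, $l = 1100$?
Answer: $\frac{124506}{159475} \approx 0.78072$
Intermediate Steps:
$c = \frac{15340}{3}$ ($c = \frac{20 \cdot 767}{3} = \frac{1}{3} \cdot 15340 = \frac{15340}{3} \approx 5113.3$)
$o = \frac{159475}{124506}$ ($o = \frac{48045 + \frac{15340}{3}}{40402 + 1100} = \frac{159475}{3 \cdot 41502} = \frac{159475}{3} \cdot \frac{1}{41502} = \frac{159475}{124506} \approx 1.2809$)
$\frac{1}{o} = \frac{1}{\frac{159475}{124506}} = \frac{124506}{159475}$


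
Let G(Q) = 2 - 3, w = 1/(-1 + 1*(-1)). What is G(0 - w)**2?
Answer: 1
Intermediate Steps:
w = -1/2 (w = 1/(-1 - 1) = 1/(-2) = -1/2 ≈ -0.50000)
G(Q) = -1
G(0 - w)**2 = (-1)**2 = 1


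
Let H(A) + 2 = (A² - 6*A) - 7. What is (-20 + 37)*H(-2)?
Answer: 119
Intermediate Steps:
H(A) = -9 + A² - 6*A (H(A) = -2 + ((A² - 6*A) - 7) = -2 + (-7 + A² - 6*A) = -9 + A² - 6*A)
(-20 + 37)*H(-2) = (-20 + 37)*(-9 + (-2)² - 6*(-2)) = 17*(-9 + 4 + 12) = 17*7 = 119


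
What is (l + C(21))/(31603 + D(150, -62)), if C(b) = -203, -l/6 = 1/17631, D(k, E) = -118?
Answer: -1193033/185037345 ≈ -0.0064475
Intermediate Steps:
l = -2/5877 (l = -6/17631 = -6*1/17631 = -2/5877 ≈ -0.00034031)
(l + C(21))/(31603 + D(150, -62)) = (-2/5877 - 203)/(31603 - 118) = -1193033/5877/31485 = -1193033/5877*1/31485 = -1193033/185037345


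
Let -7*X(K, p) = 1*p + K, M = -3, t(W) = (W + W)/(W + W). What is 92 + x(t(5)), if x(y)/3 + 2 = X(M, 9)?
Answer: 584/7 ≈ 83.429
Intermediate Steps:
t(W) = 1 (t(W) = (2*W)/((2*W)) = (2*W)*(1/(2*W)) = 1)
X(K, p) = -K/7 - p/7 (X(K, p) = -(1*p + K)/7 = -(p + K)/7 = -(K + p)/7 = -K/7 - p/7)
x(y) = -60/7 (x(y) = -6 + 3*(-⅐*(-3) - ⅐*9) = -6 + 3*(3/7 - 9/7) = -6 + 3*(-6/7) = -6 - 18/7 = -60/7)
92 + x(t(5)) = 92 - 60/7 = 584/7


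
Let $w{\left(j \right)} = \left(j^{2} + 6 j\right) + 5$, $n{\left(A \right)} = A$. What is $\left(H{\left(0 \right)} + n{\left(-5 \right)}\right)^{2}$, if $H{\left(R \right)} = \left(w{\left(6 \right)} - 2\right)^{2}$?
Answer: $31584400$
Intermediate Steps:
$w{\left(j \right)} = 5 + j^{2} + 6 j$
$H{\left(R \right)} = 5625$ ($H{\left(R \right)} = \left(\left(5 + 6^{2} + 6 \cdot 6\right) - 2\right)^{2} = \left(\left(5 + 36 + 36\right) - 2\right)^{2} = \left(77 - 2\right)^{2} = 75^{2} = 5625$)
$\left(H{\left(0 \right)} + n{\left(-5 \right)}\right)^{2} = \left(5625 - 5\right)^{2} = 5620^{2} = 31584400$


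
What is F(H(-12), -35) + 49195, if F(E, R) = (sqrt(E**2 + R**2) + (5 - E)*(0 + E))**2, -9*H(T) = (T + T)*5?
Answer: 5098420/81 - 10000*sqrt(505)/27 ≈ 54620.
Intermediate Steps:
H(T) = -10*T/9 (H(T) = -(T + T)*5/9 = -2*T*5/9 = -10*T/9)
F(E, R) = (sqrt(E**2 + R**2) + E*(5 - E))**2 (F(E, R) = (sqrt(E**2 + R**2) + (5 - E)*E)**2 = (sqrt(E**2 + R**2) + E*(5 - E))**2)
F(H(-12), -35) + 49195 = (sqrt((-10/9*(-12))**2 + (-35)**2) - (-10/9*(-12))**2 + 5*(-10/9*(-12)))**2 + 49195 = (sqrt((40/3)**2 + 1225) - (40/3)**2 + 5*(40/3))**2 + 49195 = (sqrt(1600/9 + 1225) - 1*1600/9 + 200/3)**2 + 49195 = (sqrt(12625/9) - 1600/9 + 200/3)**2 + 49195 = (5*sqrt(505)/3 - 1600/9 + 200/3)**2 + 49195 = (-1000/9 + 5*sqrt(505)/3)**2 + 49195 = 49195 + (-1000/9 + 5*sqrt(505)/3)**2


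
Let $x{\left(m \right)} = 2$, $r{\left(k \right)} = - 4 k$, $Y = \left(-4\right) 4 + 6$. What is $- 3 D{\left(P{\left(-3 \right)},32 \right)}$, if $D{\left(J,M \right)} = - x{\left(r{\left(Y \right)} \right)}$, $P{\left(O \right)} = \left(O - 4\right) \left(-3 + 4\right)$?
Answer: $6$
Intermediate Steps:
$Y = -10$ ($Y = -16 + 6 = -10$)
$P{\left(O \right)} = -4 + O$ ($P{\left(O \right)} = \left(-4 + O\right) 1 = -4 + O$)
$D{\left(J,M \right)} = -2$ ($D{\left(J,M \right)} = \left(-1\right) 2 = -2$)
$- 3 D{\left(P{\left(-3 \right)},32 \right)} = \left(-3\right) \left(-2\right) = 6$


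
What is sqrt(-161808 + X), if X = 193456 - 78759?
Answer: I*sqrt(47111) ≈ 217.05*I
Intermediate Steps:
X = 114697
sqrt(-161808 + X) = sqrt(-161808 + 114697) = sqrt(-47111) = I*sqrt(47111)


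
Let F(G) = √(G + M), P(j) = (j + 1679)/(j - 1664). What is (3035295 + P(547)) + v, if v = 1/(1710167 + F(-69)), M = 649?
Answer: 9915870313641992006840/3266857693884153 - 2*√145/2924671167309 ≈ 3.0353e+6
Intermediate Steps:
P(j) = (1679 + j)/(-1664 + j)
F(G) = √(649 + G) (F(G) = √(G + 649) = √(649 + G))
v = 1/(1710167 + 2*√145) (v = 1/(1710167 + √(649 - 69)) = 1/(1710167 + √580) = 1/(1710167 + 2*√145) ≈ 5.8473e-7)
(3035295 + P(547)) + v = (3035295 + (1679 + 547)/(-1664 + 547)) + (1710167/2924671167309 - 2*√145/2924671167309) = (3035295 + 2226/(-1117)) + (1710167/2924671167309 - 2*√145/2924671167309) = (3035295 - 1/1117*2226) + (1710167/2924671167309 - 2*√145/2924671167309) = (3035295 - 2226/1117) + (1710167/2924671167309 - 2*√145/2924671167309) = 3390422289/1117 + (1710167/2924671167309 - 2*√145/2924671167309) = 9915870313641992006840/3266857693884153 - 2*√145/2924671167309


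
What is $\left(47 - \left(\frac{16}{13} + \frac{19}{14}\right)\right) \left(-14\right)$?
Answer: $- \frac{8083}{13} \approx -621.77$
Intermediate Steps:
$\left(47 - \left(\frac{16}{13} + \frac{19}{14}\right)\right) \left(-14\right) = \left(47 - \frac{471}{182}\right) \left(-14\right) = \frac{8083}{182} \left(-14\right) = - \frac{8083}{13}$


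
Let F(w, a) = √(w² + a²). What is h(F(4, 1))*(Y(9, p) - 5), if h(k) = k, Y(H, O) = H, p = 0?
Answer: 4*√17 ≈ 16.492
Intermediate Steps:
F(w, a) = √(a² + w²)
h(F(4, 1))*(Y(9, p) - 5) = √(1² + 4²)*(9 - 5) = √(1 + 16)*4 = √17*4 = 4*√17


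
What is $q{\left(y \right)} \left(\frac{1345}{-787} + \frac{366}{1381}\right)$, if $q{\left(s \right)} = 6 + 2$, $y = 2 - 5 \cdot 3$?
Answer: $- \frac{12555224}{1086847} \approx -11.552$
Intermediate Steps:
$y = -13$ ($y = 2 - 15 = -13$)
$q{\left(s \right)} = 8$
$q{\left(y \right)} \left(\frac{1345}{-787} + \frac{366}{1381}\right) = 8 \left(\frac{1345}{-787} + \frac{366}{1381}\right) = 8 \left(1345 \left(- \frac{1}{787}\right) + 366 \cdot \frac{1}{1381}\right) = 8 \left(- \frac{1345}{787} + \frac{366}{1381}\right) = 8 \left(- \frac{1569403}{1086847}\right) = - \frac{12555224}{1086847}$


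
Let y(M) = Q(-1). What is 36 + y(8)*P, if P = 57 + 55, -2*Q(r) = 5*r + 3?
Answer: 148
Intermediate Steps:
Q(r) = -3/2 - 5*r/2 (Q(r) = -(5*r + 3)/2 = -(3 + 5*r)/2 = -3/2 - 5*r/2)
y(M) = 1 (y(M) = -3/2 - 5/2*(-1) = -3/2 + 5/2 = 1)
P = 112
36 + y(8)*P = 36 + 1*112 = 36 + 112 = 148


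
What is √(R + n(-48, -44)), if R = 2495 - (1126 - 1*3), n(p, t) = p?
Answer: 2*√331 ≈ 36.387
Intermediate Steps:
R = 1372 (R = 2495 - (1126 - 3) = 2495 - 1*1123 = 2495 - 1123 = 1372)
√(R + n(-48, -44)) = √(1372 - 48) = √1324 = 2*√331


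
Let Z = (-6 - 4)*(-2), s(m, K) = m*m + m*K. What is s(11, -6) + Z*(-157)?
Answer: -3085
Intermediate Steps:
s(m, K) = m² + K*m
Z = 20 (Z = -10*(-2) = 20)
s(11, -6) + Z*(-157) = 11*(-6 + 11) + 20*(-157) = 11*5 - 3140 = 55 - 3140 = -3085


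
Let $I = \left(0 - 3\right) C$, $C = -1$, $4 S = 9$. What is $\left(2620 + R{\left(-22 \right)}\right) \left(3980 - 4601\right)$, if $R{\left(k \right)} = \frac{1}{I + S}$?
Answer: $- \frac{11389968}{7} \approx -1.6271 \cdot 10^{6}$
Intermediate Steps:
$S = \frac{9}{4}$ ($S = \frac{1}{4} \cdot 9 = \frac{9}{4} \approx 2.25$)
$I = 3$ ($I = \left(0 - 3\right) \left(-1\right) = \left(-3\right) \left(-1\right) = 3$)
$R{\left(k \right)} = \frac{4}{21}$ ($R{\left(k \right)} = \frac{1}{3 + \frac{9}{4}} = \frac{1}{\frac{21}{4}} = \frac{4}{21}$)
$\left(2620 + R{\left(-22 \right)}\right) \left(3980 - 4601\right) = \left(2620 + \frac{4}{21}\right) \left(3980 - 4601\right) = \frac{55024}{21} \left(-621\right) = - \frac{11389968}{7}$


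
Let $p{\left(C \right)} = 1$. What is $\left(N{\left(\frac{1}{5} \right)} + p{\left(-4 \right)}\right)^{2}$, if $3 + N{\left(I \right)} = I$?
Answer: $\frac{81}{25} \approx 3.24$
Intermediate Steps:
$N{\left(I \right)} = -3 + I$
$\left(N{\left(\frac{1}{5} \right)} + p{\left(-4 \right)}\right)^{2} = \left(\left(-3 + \frac{1}{5}\right) + 1\right)^{2} = \left(- \frac{14}{5} + 1\right)^{2} = \left(- \frac{9}{5}\right)^{2} = \frac{81}{25}$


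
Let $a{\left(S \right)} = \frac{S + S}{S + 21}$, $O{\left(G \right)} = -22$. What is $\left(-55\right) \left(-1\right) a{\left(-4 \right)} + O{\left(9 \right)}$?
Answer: $- \frac{814}{17} \approx -47.882$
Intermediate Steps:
$a{\left(S \right)} = \frac{2 S}{21 + S}$
$\left(-55\right) \left(-1\right) a{\left(-4 \right)} + O{\left(9 \right)} = \left(-55\right) \left(-1\right) 2 \left(-4\right) \frac{1}{21 - 4} - 22 = 55 \cdot 2 \left(-4\right) \frac{1}{17} - 22 = 55 \left(- \frac{8}{17}\right) - 22 = - \frac{440}{17} - 22 = - \frac{814}{17}$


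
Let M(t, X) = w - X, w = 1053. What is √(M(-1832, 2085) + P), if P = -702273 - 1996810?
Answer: 11*I*√22315 ≈ 1643.2*I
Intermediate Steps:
M(t, X) = 1053 - X
P = -2699083
√(M(-1832, 2085) + P) = √((1053 - 1*2085) - 2699083) = √((1053 - 2085) - 2699083) = √(-1032 - 2699083) = √(-2700115) = 11*I*√22315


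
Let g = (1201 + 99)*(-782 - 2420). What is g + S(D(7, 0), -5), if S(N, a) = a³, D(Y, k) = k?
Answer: -4162725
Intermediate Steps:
g = -4162600 (g = 1300*(-3202) = -4162600)
g + S(D(7, 0), -5) = -4162600 + (-5)³ = -4162600 - 125 = -4162725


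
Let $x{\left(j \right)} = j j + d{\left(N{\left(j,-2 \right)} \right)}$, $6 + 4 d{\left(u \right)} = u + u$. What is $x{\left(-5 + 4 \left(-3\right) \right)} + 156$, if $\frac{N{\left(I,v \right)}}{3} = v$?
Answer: $\frac{881}{2} \approx 440.5$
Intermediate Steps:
$N{\left(I,v \right)} = 3 v$
$d{\left(u \right)} = - \frac{3}{2} + \frac{u}{2}$ ($d{\left(u \right)} = - \frac{3}{2} + \frac{u + u}{4} = - \frac{3}{2} + \frac{2 u}{4} = - \frac{3}{2} + \frac{u}{2}$)
$x{\left(j \right)} = - \frac{9}{2} + j^{2}$ ($x{\left(j \right)} = j j + \left(- \frac{3}{2} + \frac{3 \left(-2\right)}{2}\right) = j^{2} + \left(- \frac{3}{2} + \frac{1}{2} \left(-6\right)\right) = j^{2} - \frac{9}{2} = - \frac{9}{2} + j^{2}$)
$x{\left(-5 + 4 \left(-3\right) \right)} + 156 = \left(- \frac{9}{2} + \left(-5 + 4 \left(-3\right)\right)^{2}\right) + 156 = \left(- \frac{9}{2} + \left(-5 - 12\right)^{2}\right) + 156 = \left(- \frac{9}{2} + \left(-17\right)^{2}\right) + 156 = \left(- \frac{9}{2} + 289\right) + 156 = \frac{569}{2} + 156 = \frac{881}{2}$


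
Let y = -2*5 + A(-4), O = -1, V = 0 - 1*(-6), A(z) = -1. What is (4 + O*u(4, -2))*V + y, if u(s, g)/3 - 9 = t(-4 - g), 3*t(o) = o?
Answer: -137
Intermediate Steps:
t(o) = o/3
u(s, g) = 23 - g (u(s, g) = 27 + 3*((-4 - g)/3) = 27 + 3*(-4/3 - g/3) = 27 + (-4 - g) = 23 - g)
V = 6 (V = 0 + 6 = 6)
y = -11 (y = -2*5 - 1 = -10 - 1 = -11)
(4 + O*u(4, -2))*V + y = (4 - (23 - 1*(-2)))*6 - 11 = (4 - (23 + 2))*6 - 11 = (4 - 1*25)*6 - 11 = (4 - 25)*6 - 11 = -21*6 - 11 = -126 - 11 = -137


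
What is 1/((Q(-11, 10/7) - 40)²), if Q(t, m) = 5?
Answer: 1/1225 ≈ 0.00081633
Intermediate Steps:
1/((Q(-11, 10/7) - 40)²) = 1/((5 - 40)²) = 1/((-35)²) = 1/1225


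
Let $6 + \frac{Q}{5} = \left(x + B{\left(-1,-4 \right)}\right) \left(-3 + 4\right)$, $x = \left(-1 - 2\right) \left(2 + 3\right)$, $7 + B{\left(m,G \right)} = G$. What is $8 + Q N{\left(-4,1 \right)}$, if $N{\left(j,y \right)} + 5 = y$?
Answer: $648$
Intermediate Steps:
$B{\left(m,G \right)} = -7 + G$
$x = -15$ ($x = \left(-3\right) 5 = -15$)
$N{\left(j,y \right)} = -5 + y$
$Q = -160$ ($Q = -30 + 5 \left(-15 - 11\right) \left(-3 + 4\right) = -30 + 5 \left(-15 - 11\right) 1 = -30 + 5 \left(\left(-26\right) 1\right) = -30 + 5 \left(-26\right) = -30 - 130 = -160$)
$8 + Q N{\left(-4,1 \right)} = 8 - 160 \left(-5 + 1\right) = 8 - -640 = 8 + 640 = 648$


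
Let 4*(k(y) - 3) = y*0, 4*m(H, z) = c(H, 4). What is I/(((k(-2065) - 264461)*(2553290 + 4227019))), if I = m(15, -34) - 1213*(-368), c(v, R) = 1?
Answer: -595179/2390809276696 ≈ -2.4894e-7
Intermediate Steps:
m(H, z) = ¼ (m(H, z) = (¼)*1 = ¼)
k(y) = 3 (k(y) = 3 + (y*0)/4 = 3 + (¼)*0 = 3 + 0 = 3)
I = 1785537/4 (I = ¼ - 1213*(-368) = ¼ + 446384 = 1785537/4 ≈ 4.4638e+5)
I/(((k(-2065) - 264461)*(2553290 + 4227019))) = 1785537/(4*(((3 - 264461)*(2553290 + 4227019)))) = 1785537/(4*((-264458*6780309))) = (1785537/4)/(-1793106957522) = (1785537/4)*(-1/1793106957522) = -595179/2390809276696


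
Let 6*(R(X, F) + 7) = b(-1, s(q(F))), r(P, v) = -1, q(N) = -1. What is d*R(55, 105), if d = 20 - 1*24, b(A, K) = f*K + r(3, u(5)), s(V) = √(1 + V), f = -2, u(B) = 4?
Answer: 86/3 ≈ 28.667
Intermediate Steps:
b(A, K) = -1 - 2*K (b(A, K) = -2*K - 1 = -1 - 2*K)
R(X, F) = -43/6 (R(X, F) = -7 + (-1 - 2*√(1 - 1))/6 = -7 + (-1 - 2*√0)/6 = -7 + (-1 - 2*0)/6 = -7 + (-1 + 0)/6 = -7 + (⅙)*(-1) = -7 - ⅙ = -43/6)
d = -4 (d = 20 - 24 = -4)
d*R(55, 105) = -4*(-43/6) = 86/3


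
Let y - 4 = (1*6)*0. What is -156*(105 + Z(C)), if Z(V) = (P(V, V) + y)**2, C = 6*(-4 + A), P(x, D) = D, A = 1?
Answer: -46956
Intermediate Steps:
y = 4 (y = 4 + (1*6)*0 = 4 + 6*0 = 4 + 0 = 4)
C = -18 (C = 6*(-4 + 1) = 6*(-3) = -18)
Z(V) = (4 + V)**2 (Z(V) = (V + 4)**2 = (4 + V)**2)
-156*(105 + Z(C)) = -156*(105 + (4 - 18)**2) = -156*(105 + (-14)**2) = -156*(105 + 196) = -156*301 = -46956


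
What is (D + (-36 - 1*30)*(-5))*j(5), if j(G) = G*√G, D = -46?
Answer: 1420*√5 ≈ 3175.2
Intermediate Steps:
j(G) = G^(3/2)
(D + (-36 - 1*30)*(-5))*j(5) = (-46 + (-36 - 1*30)*(-5))*5^(3/2) = (-46 + (-36 - 30)*(-5))*(5*√5) = (-46 - 66*(-5))*(5*√5) = (-46 + 330)*(5*√5) = 284*(5*√5) = 1420*√5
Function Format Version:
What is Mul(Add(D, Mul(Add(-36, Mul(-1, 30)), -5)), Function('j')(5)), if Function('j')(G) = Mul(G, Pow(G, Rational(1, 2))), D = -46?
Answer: Mul(1420, Pow(5, Rational(1, 2))) ≈ 3175.2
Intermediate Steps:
Function('j')(G) = Pow(G, Rational(3, 2))
Mul(Add(D, Mul(Add(-36, Mul(-1, 30)), -5)), Function('j')(5)) = Mul(Add(-46, Mul(Add(-36, Mul(-1, 30)), -5)), Pow(5, Rational(3, 2))) = Mul(Add(-46, Mul(Add(-36, -30), -5)), Mul(5, Pow(5, Rational(1, 2)))) = Mul(Add(-46, Mul(-66, -5)), Mul(5, Pow(5, Rational(1, 2)))) = Mul(Add(-46, 330), Mul(5, Pow(5, Rational(1, 2)))) = Mul(284, Mul(5, Pow(5, Rational(1, 2)))) = Mul(1420, Pow(5, Rational(1, 2)))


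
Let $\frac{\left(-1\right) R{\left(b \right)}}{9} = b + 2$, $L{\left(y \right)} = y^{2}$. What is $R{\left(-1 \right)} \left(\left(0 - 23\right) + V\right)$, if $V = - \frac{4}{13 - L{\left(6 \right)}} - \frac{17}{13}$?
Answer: $\frac{64944}{299} \approx 217.2$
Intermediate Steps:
$R{\left(b \right)} = -18 - 9 b$ ($R{\left(b \right)} = - 9 \left(b + 2\right) = - 9 \left(2 + b\right) = -18 - 9 b$)
$V = - \frac{339}{299}$ ($V = - \frac{4}{13 - 6^{2}} - \frac{17}{13} = - \frac{4}{13 - 36} - \frac{17}{13} = - \frac{4}{-23} - \frac{17}{13} = \left(-4\right) \left(- \frac{1}{23}\right) - \frac{17}{13} = \frac{4}{23} - \frac{17}{13} = - \frac{339}{299} \approx -1.1338$)
$R{\left(-1 \right)} \left(\left(0 - 23\right) + V\right) = \left(-18 - -9\right) \left(\left(0 - 23\right) - \frac{339}{299}\right) = \left(-18 + 9\right) \left(\left(0 - 23\right) - \frac{339}{299}\right) = - 9 \left(-23 - \frac{339}{299}\right) = \left(-9\right) \left(- \frac{7216}{299}\right) = \frac{64944}{299}$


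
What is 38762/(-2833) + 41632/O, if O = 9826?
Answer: -131465978/13918529 ≈ -9.4454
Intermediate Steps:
38762/(-2833) + 41632/O = 38762/(-2833) + 41632/9826 = 38762*(-1/2833) + 41632*(1/9826) = -38762/2833 + 20816/4913 = -131465978/13918529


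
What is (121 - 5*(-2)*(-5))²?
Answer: 5041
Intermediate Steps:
(121 - 5*(-2)*(-5))² = (121 + 10*(-5))² = (121 - 50)² = 71² = 5041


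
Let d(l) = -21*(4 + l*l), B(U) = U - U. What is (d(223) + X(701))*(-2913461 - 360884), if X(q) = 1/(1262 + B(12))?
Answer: 4315665179677925/1262 ≈ 3.4197e+12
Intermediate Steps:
B(U) = 0
d(l) = -84 - 21*l² (d(l) = -21*(4 + l²) = -84 - 21*l²)
X(q) = 1/1262 (X(q) = 1/(1262 + 0) = 1/1262)
(d(223) + X(701))*(-2913461 - 360884) = ((-84 - 21*223²) + 1/1262)*(-2913461 - 360884) = ((-84 - 21*49729) + 1/1262)*(-3274345) = ((-84 - 1044309) + 1/1262)*(-3274345) = (-1044393 + 1/1262)*(-3274345) = -1318023965/1262*(-3274345) = 4315665179677925/1262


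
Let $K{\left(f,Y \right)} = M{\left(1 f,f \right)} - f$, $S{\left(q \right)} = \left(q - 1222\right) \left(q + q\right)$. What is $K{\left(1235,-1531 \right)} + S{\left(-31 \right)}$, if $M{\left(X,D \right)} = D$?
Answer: $77686$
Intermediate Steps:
$S{\left(q \right)} = 2 q \left(-1222 + q\right)$ ($S{\left(q \right)} = \left(-1222 + q\right) 2 q = 2 q \left(-1222 + q\right)$)
$K{\left(f,Y \right)} = 0$ ($K{\left(f,Y \right)} = f - f = 0$)
$K{\left(1235,-1531 \right)} + S{\left(-31 \right)} = 0 + 2 \left(-31\right) \left(-1222 - 31\right) = 0 + 2 \left(-31\right) \left(-1253\right) = 0 + 77686 = 77686$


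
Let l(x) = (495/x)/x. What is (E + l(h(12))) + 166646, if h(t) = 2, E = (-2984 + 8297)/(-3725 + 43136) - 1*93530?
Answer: 3848609467/52548 ≈ 73240.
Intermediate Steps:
E = -1228701839/13137 (E = 5313/39411 - 93530 = 5313*(1/39411) - 93530 = 1771/13137 - 93530 = -1228701839/13137 ≈ -93530.)
l(x) = 495/x²
(E + l(h(12))) + 166646 = (-1228701839/13137 + 495/2²) + 166646 = (-1228701839/13137 + 495*(¼)) + 166646 = (-1228701839/13137 + 495/4) + 166646 = -4908304541/52548 + 166646 = 3848609467/52548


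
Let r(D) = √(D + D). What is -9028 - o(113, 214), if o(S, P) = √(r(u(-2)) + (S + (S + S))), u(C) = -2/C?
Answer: -9028 - √(339 + √2) ≈ -9046.5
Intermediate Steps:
r(D) = √2*√D (r(D) = √(2*D) = √2*√D)
o(S, P) = √(√2 + 3*S) (o(S, P) = √(√2*√(-2/(-2)) + (S + (S + S))) = √(√2*√(-2*(-½)) + (S + 2*S)) = √(√2*√1 + 3*S) = √(√2*1 + 3*S) = √(√2 + 3*S))
-9028 - o(113, 214) = -9028 - √(√2 + 3*113) = -9028 - √(√2 + 339) = -9028 - √(339 + √2)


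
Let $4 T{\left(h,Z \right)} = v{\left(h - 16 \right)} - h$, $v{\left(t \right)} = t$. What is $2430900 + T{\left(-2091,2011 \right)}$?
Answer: $2430896$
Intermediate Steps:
$T{\left(h,Z \right)} = -4$ ($T{\left(h,Z \right)} = \frac{\left(h - 16\right) - h}{4} = \frac{\left(-16 + h\right) - h}{4} = \frac{1}{4} \left(-16\right) = -4$)
$2430900 + T{\left(-2091,2011 \right)} = 2430900 - 4 = 2430896$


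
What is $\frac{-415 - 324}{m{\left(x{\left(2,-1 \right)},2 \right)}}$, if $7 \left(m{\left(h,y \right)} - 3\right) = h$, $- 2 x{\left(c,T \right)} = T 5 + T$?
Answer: $- \frac{5173}{24} \approx -215.54$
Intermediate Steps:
$x{\left(c,T \right)} = - 3 T$ ($x{\left(c,T \right)} = - \frac{T 5 + T}{2} = - \frac{5 T + T}{2} = - \frac{6 T}{2} = - 3 T$)
$m{\left(h,y \right)} = 3 + \frac{h}{7}$
$\frac{-415 - 324}{m{\left(x{\left(2,-1 \right)},2 \right)}} = \frac{-415 - 324}{3 + \frac{\left(-3\right) \left(-1\right)}{7}} = - \frac{739}{3 + \frac{1}{7} \cdot 3} = - \frac{739}{3 + \frac{3}{7}} = - \frac{739}{\frac{24}{7}} = \left(-739\right) \frac{7}{24} = - \frac{5173}{24}$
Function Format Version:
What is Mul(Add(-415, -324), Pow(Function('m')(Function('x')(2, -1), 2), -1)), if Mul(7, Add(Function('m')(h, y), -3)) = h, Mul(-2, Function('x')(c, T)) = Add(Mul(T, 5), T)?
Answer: Rational(-5173, 24) ≈ -215.54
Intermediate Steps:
Function('x')(c, T) = Mul(-3, T) (Function('x')(c, T) = Mul(Rational(-1, 2), Add(Mul(T, 5), T)) = Mul(Rational(-1, 2), Add(Mul(5, T), T)) = Mul(Rational(-1, 2), Mul(6, T)) = Mul(-3, T))
Function('m')(h, y) = Add(3, Mul(Rational(1, 7), h))
Mul(Add(-415, -324), Pow(Function('m')(Function('x')(2, -1), 2), -1)) = Mul(Add(-415, -324), Pow(Add(3, Mul(Rational(1, 7), Mul(-3, -1))), -1)) = Mul(-739, Pow(Add(3, Mul(Rational(1, 7), 3)), -1)) = Mul(-739, Pow(Add(3, Rational(3, 7)), -1)) = Mul(-739, Pow(Rational(24, 7), -1)) = Mul(-739, Rational(7, 24)) = Rational(-5173, 24)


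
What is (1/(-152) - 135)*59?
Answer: -1210739/152 ≈ -7965.4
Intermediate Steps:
(1/(-152) - 135)*59 = (-1/152 - 135)*59 = -20521/152*59 = -1210739/152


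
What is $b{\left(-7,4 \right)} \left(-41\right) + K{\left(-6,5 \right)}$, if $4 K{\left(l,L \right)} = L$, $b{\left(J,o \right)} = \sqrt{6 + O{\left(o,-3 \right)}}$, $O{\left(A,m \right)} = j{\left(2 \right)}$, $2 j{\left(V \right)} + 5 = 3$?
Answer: $\frac{5}{4} - 41 \sqrt{5} \approx -90.429$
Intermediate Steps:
$j{\left(V \right)} = -1$ ($j{\left(V \right)} = - \frac{5}{2} + \frac{1}{2} \cdot 3 = - \frac{5}{2} + \frac{3}{2} = -1$)
$O{\left(A,m \right)} = -1$
$b{\left(J,o \right)} = \sqrt{5}$ ($b{\left(J,o \right)} = \sqrt{6 - 1} = \sqrt{5}$)
$K{\left(l,L \right)} = \frac{L}{4}$
$b{\left(-7,4 \right)} \left(-41\right) + K{\left(-6,5 \right)} = \sqrt{5} \left(-41\right) + \frac{1}{4} \cdot 5 = - 41 \sqrt{5} + \frac{5}{4} = \frac{5}{4} - 41 \sqrt{5}$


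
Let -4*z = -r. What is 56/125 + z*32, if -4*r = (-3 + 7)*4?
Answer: -3944/125 ≈ -31.552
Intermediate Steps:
r = -4 (r = -(-3 + 7)*4/4 = -4 ≈ -4.0000)
z = -1 (z = -(-1)*(-4)/4 = -¼*4 = -1)
56/125 + z*32 = 56/125 - 1*32 = 56*(1/125) - 32 = 56/125 - 32 = -3944/125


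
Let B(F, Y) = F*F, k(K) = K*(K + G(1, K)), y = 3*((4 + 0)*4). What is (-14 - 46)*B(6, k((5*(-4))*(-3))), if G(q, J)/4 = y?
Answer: -2160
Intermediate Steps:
y = 48 (y = 3*(4*4) = 3*16 = 48)
G(q, J) = 192 (G(q, J) = 4*48 = 192)
k(K) = K*(192 + K) (k(K) = K*(K + 192) = K*(192 + K))
B(F, Y) = F²
(-14 - 46)*B(6, k((5*(-4))*(-3))) = (-14 - 46)*6² = -60*36 = -2160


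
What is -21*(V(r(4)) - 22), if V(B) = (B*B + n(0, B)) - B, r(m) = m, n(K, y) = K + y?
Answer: 126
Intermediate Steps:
V(B) = B² (V(B) = (B*B + (0 + B)) - B = (B² + B) - B = (B + B²) - B = B²)
-21*(V(r(4)) - 22) = -21*(4² - 22) = -21*(16 - 22) = -21*(-6) = 126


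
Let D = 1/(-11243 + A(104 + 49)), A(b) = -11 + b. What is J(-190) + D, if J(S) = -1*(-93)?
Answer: 1032392/11101 ≈ 93.000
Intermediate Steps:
J(S) = 93
D = -1/11101 (D = 1/(-11243 + (-11 + (104 + 49))) = 1/(-11243 + (-11 + 153)) = 1/(-11243 + 142) = 1/(-11101) = -1/11101 ≈ -9.0082e-5)
J(-190) + D = 93 - 1/11101 = 1032392/11101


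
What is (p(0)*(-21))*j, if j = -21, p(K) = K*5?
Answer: 0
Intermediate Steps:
p(K) = 5*K
(p(0)*(-21))*j = ((5*0)*(-21))*(-21) = (0*(-21))*(-21) = 0*(-21) = 0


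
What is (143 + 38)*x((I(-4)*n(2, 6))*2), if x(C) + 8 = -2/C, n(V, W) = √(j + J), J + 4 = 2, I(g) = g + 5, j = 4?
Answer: -1448 - 181*√2/2 ≈ -1576.0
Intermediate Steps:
I(g) = 5 + g
J = -2 (J = -4 + 2 = -2)
n(V, W) = √2 (n(V, W) = √(4 - 2) = √2)
x(C) = -8 - 2/C
(143 + 38)*x((I(-4)*n(2, 6))*2) = (143 + 38)*(-8 - 2*√2/(4*(5 - 4))) = 181*(-8 - 2*√2/4) = 181*(-8 - √2/2) = -1448 - 181*√2/2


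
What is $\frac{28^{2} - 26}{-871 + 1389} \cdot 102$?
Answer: $\frac{38658}{259} \approx 149.26$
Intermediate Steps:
$\frac{28^{2} - 26}{-871 + 1389} \cdot 102 = \frac{784 - 26}{518} \cdot 102 = 758 \cdot \frac{1}{518} \cdot 102 = \frac{379}{259} \cdot 102 = \frac{38658}{259}$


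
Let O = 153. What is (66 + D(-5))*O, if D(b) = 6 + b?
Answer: 10251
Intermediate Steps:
(66 + D(-5))*O = (66 + (6 - 5))*153 = (66 + 1)*153 = 67*153 = 10251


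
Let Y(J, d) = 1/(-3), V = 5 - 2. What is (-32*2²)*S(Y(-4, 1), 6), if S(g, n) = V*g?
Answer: 128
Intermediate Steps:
V = 3
Y(J, d) = -⅓
S(g, n) = 3*g
(-32*2²)*S(Y(-4, 1), 6) = (-32*2²)*(3*(-⅓)) = -32*4*(-1) = -128*(-1) = 128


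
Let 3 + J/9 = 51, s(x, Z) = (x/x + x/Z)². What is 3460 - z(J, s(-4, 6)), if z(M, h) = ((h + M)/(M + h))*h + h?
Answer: 31138/9 ≈ 3459.8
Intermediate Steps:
s(x, Z) = (1 + x/Z)²
J = 432 (J = -27 + 9*51 = -27 + 459 = 432)
z(M, h) = 2*h (z(M, h) = ((M + h)/(M + h))*h + h = 1*h + h = h + h = 2*h)
3460 - z(J, s(-4, 6)) = 3460 - 2*(6 - 4)²/6² = 3460 - 2*(1/36)*2² = 3460 - 2*(1/36)*4 = 3460 - 2/9 = 31138/9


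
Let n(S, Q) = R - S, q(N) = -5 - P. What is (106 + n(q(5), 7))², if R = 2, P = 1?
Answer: 12996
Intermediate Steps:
q(N) = -6 (q(N) = -5 - 1*1 = -5 - 1 = -6)
n(S, Q) = 2 - S
(106 + n(q(5), 7))² = (106 + (2 - 1*(-6)))² = (106 + (2 + 6))² = (106 + 8)² = 114² = 12996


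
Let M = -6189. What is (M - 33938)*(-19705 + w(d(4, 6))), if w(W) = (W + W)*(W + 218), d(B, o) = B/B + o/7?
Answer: 37138782437/49 ≈ 7.5793e+8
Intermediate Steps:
d(B, o) = 1 + o/7 (d(B, o) = 1 + o*(1/7) = 1 + o/7)
w(W) = 2*W*(218 + W) (w(W) = (2*W)*(218 + W) = 2*W*(218 + W))
(M - 33938)*(-19705 + w(d(4, 6))) = (-6189 - 33938)*(-19705 + 2*(1 + (1/7)*6)*(218 + (1 + (1/7)*6))) = -40127*(-19705 + 2*(1 + 6/7)*(218 + (1 + 6/7))) = -40127*(-19705 + 2*(13/7)*(218 + 13/7)) = -40127*(-19705 + 2*(13/7)*(1539/7)) = -40127*(-19705 + 40014/49) = -40127*(-925531/49) = 37138782437/49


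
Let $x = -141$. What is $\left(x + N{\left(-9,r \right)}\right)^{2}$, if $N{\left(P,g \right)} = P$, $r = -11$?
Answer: $22500$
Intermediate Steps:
$\left(x + N{\left(-9,r \right)}\right)^{2} = \left(-141 - 9\right)^{2} = \left(-150\right)^{2} = 22500$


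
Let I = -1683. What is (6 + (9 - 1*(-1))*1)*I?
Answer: -26928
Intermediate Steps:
(6 + (9 - 1*(-1))*1)*I = (6 + (9 - 1*(-1))*1)*(-1683) = (6 + (9 + 1)*1)*(-1683) = (6 + 10*1)*(-1683) = (6 + 10)*(-1683) = 16*(-1683) = -26928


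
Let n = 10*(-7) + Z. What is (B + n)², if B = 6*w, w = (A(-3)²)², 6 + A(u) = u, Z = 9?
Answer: 1544883025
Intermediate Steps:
A(u) = -6 + u
w = 6561 (w = ((-6 - 3)²)² = ((-9)²)² = 81² = 6561)
n = -61 (n = 10*(-7) + 9 = -70 + 9 = -61)
B = 39366 (B = 6*6561 = 39366)
(B + n)² = (39366 - 61)² = 39305² = 1544883025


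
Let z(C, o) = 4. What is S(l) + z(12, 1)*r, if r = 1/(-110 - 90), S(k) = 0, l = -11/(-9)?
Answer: -1/50 ≈ -0.020000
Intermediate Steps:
l = 11/9 (l = -11*(-1/9) = 11/9 ≈ 1.2222)
r = -1/200 (r = 1/(-200) = -1/200 ≈ -0.0050000)
S(l) + z(12, 1)*r = 0 + 4*(-1/200) = 0 - 1/50 = -1/50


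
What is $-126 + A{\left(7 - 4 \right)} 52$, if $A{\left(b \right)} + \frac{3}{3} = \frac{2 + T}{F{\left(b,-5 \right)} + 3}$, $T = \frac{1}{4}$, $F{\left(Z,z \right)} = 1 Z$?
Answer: $- \frac{317}{2} \approx -158.5$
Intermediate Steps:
$F{\left(Z,z \right)} = Z$
$T = \frac{1}{4} \approx 0.25$
$A{\left(b \right)} = -1 + \frac{9}{4 \left(3 + b\right)}$ ($A{\left(b \right)} = -1 + \frac{2 + \frac{1}{4}}{b + 3} = -1 + \frac{9}{4 \left(3 + b\right)}$)
$-126 + A{\left(7 - 4 \right)} 52 = -126 + \frac{- \frac{3}{4} - \left(7 - 4\right)}{3 + \left(7 - 4\right)} 52 = -126 + \frac{- \frac{3}{4} - 3}{3 + 3} \cdot 52 = -126 + \frac{- \frac{3}{4} - 3}{6} \cdot 52 = -126 + \frac{1}{6} \left(- \frac{15}{4}\right) 52 = -126 - \frac{65}{2} = - \frac{317}{2}$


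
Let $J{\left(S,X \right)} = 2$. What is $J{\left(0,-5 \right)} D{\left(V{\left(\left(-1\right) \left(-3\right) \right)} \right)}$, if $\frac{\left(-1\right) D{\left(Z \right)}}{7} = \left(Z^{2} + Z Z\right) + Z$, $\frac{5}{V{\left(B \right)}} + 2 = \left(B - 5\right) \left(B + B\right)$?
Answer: $\frac{10}{7} \approx 1.4286$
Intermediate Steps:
$V{\left(B \right)} = \frac{5}{-2 + 2 B \left(-5 + B\right)}$ ($V{\left(B \right)} = \frac{5}{-2 + \left(B - 5\right) \left(B + B\right)} = \frac{5}{-2 + \left(-5 + B\right) 2 B} = \frac{5}{-2 + 2 B \left(-5 + B\right)}$)
$D{\left(Z \right)} = - 14 Z^{2} - 7 Z$ ($D{\left(Z \right)} = - 7 \left(\left(Z^{2} + Z Z\right) + Z\right) = - 7 \left(\left(Z^{2} + Z^{2}\right) + Z\right) = - 7 \left(2 Z^{2} + Z\right) = - 7 \left(Z + 2 Z^{2}\right) = - 14 Z^{2} - 7 Z$)
$J{\left(0,-5 \right)} D{\left(V{\left(\left(-1\right) \left(-3\right) \right)} \right)} = 2 \left(- 7 \frac{5}{2 \left(-1 + \left(\left(-1\right) \left(-3\right)\right)^{2} - 5 \left(\left(-1\right) \left(-3\right)\right)\right)} \left(1 + 2 \frac{5}{2 \left(-1 + \left(\left(-1\right) \left(-3\right)\right)^{2} - 5 \left(\left(-1\right) \left(-3\right)\right)\right)}\right)\right) = 2 \left(- 7 \frac{5}{2 \left(-1 + 3^{2} - 15\right)} \left(1 + 2 \frac{5}{2 \left(-1 + 3^{2} - 15\right)}\right)\right) = 2 \left(- 7 \frac{5}{2 \left(-1 + 9 - 15\right)} \left(1 + 2 \frac{5}{2 \left(-1 + 9 - 15\right)}\right)\right) = 2 \left(- 7 \frac{5}{2 \left(-7\right)} \left(1 + 2 \frac{5}{2 \left(-7\right)}\right)\right) = 2 \left(- 7 \cdot \frac{5}{2} \left(- \frac{1}{7}\right) \left(1 + 2 \cdot \frac{5}{2} \left(- \frac{1}{7}\right)\right)\right) = 2 \left(\left(-7\right) \left(- \frac{5}{14}\right) \left(1 + 2 \left(- \frac{5}{14}\right)\right)\right) = 2 \left(\left(-7\right) \left(- \frac{5}{14}\right) \left(1 - \frac{5}{7}\right)\right) = 2 \left(\left(-7\right) \left(- \frac{5}{14}\right) \frac{2}{7}\right) = 2 \cdot \frac{5}{7} = \frac{10}{7}$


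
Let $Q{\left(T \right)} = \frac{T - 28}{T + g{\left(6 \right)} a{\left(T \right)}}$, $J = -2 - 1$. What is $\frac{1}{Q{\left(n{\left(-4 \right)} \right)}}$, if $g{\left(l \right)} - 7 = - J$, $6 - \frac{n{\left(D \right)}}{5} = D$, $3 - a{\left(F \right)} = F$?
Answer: $- \frac{210}{11} \approx -19.091$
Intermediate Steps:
$a{\left(F \right)} = 3 - F$
$n{\left(D \right)} = 30 - 5 D$
$J = -3$
$g{\left(l \right)} = 10$ ($g{\left(l \right)} = 7 - -3 = 7 + 3 = 10$)
$Q{\left(T \right)} = \frac{-28 + T}{30 - 9 T}$ ($Q{\left(T \right)} = \frac{T - 28}{T + 10 \left(3 - T\right)} = \frac{-28 + T}{T - \left(-30 + 10 T\right)} = \frac{-28 + T}{30 - 9 T}$)
$\frac{1}{Q{\left(n{\left(-4 \right)} \right)}} = \frac{1}{\frac{1}{3} \frac{1}{-10 + 3 \left(30 - -20\right)} \left(28 - \left(30 - -20\right)\right)} = \frac{1}{\frac{1}{3} \frac{1}{-10 + 3 \left(30 + 20\right)} \left(28 - \left(30 + 20\right)\right)} = \frac{1}{\frac{1}{3} \frac{1}{-10 + 3 \cdot 50} \left(28 - 50\right)} = \frac{1}{\frac{1}{3} \frac{1}{-10 + 150} \left(28 - 50\right)} = \frac{1}{\frac{1}{3} \cdot \frac{1}{140} \left(-22\right)} = \frac{1}{- \frac{11}{210}} = - \frac{210}{11}$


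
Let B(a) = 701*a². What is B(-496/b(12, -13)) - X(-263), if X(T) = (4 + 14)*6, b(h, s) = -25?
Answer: 172389716/625 ≈ 2.7582e+5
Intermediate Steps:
X(T) = 108 (X(T) = 18*6 = 108)
B(-496/b(12, -13)) - X(-263) = 701*(-496/(-25))² - 1*108 = 701*(-496*(-1/25))² - 108 = 701*(496/25)² - 108 = 701*(246016/625) - 108 = 172457216/625 - 108 = 172389716/625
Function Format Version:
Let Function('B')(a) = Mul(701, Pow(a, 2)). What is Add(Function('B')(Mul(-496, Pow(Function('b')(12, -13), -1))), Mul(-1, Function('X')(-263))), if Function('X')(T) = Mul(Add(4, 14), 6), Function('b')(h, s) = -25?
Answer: Rational(172389716, 625) ≈ 2.7582e+5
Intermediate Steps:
Function('X')(T) = 108 (Function('X')(T) = Mul(18, 6) = 108)
Add(Function('B')(Mul(-496, Pow(Function('b')(12, -13), -1))), Mul(-1, Function('X')(-263))) = Add(Mul(701, Pow(Mul(-496, Pow(-25, -1)), 2)), Mul(-1, 108)) = Add(Mul(701, Pow(Mul(-496, Rational(-1, 25)), 2)), -108) = Add(Mul(701, Pow(Rational(496, 25), 2)), -108) = Add(Mul(701, Rational(246016, 625)), -108) = Add(Rational(172457216, 625), -108) = Rational(172389716, 625)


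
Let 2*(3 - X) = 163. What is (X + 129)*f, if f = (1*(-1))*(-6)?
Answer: 303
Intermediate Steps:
X = -157/2 (X = 3 - ½*163 = 3 - 163/2 = -157/2 ≈ -78.500)
f = 6 (f = -1*(-6) = 6)
(X + 129)*f = (-157/2 + 129)*6 = (101/2)*6 = 303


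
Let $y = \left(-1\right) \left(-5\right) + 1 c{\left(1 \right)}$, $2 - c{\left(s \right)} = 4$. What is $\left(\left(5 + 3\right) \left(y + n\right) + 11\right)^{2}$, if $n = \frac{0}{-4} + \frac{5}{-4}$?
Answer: $625$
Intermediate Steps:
$c{\left(s \right)} = -2$ ($c{\left(s \right)} = 2 - 4 = -2$)
$n = - \frac{5}{4}$ ($n = 0 \left(- \frac{1}{4}\right) + 5 \left(- \frac{1}{4}\right) = 0 - \frac{5}{4} = - \frac{5}{4} \approx -1.25$)
$y = 3$ ($y = \left(-1\right) \left(-5\right) + 1 \left(-2\right) = 5 - 2 = 3$)
$\left(\left(5 + 3\right) \left(y + n\right) + 11\right)^{2} = \left(\left(5 + 3\right) \left(3 - \frac{5}{4}\right) + 11\right)^{2} = \left(8 \cdot \frac{7}{4} + 11\right)^{2} = \left(14 + 11\right)^{2} = 25^{2} = 625$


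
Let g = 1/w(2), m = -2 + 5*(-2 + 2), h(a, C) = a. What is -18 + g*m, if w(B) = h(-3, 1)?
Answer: -52/3 ≈ -17.333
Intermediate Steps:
m = -2 (m = -2 + 5*0 = -2 + 0 = -2)
w(B) = -3
g = -⅓ (g = 1/(-3) = -⅓ ≈ -0.33333)
-18 + g*m = -18 - ⅓*(-2) = -18 + ⅔ = -52/3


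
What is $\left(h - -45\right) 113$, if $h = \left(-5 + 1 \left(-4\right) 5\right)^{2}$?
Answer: $75710$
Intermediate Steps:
$h = 625$ ($h = \left(-5 - 20\right)^{2} = \left(-25\right)^{2} = 625$)
$\left(h - -45\right) 113 = \left(625 - -45\right) 113 = \left(625 + \left(-20 + 65\right)\right) 113 = \left(625 + 45\right) 113 = 670 \cdot 113 = 75710$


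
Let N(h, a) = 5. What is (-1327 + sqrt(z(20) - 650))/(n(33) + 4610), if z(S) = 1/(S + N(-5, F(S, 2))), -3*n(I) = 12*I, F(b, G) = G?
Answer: -1327/4478 + I*sqrt(16249)/22390 ≈ -0.29634 + 0.0056932*I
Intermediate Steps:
n(I) = -4*I
z(S) = 1/(5 + S) (z(S) = 1/(S + 5) = 1/(5 + S))
(-1327 + sqrt(z(20) - 650))/(n(33) + 4610) = (-1327 + sqrt(1/(5 + 20) - 650))/(-4*33 + 4610) = (-1327 + sqrt(1/25 - 650))/(-132 + 4610) = (-1327 + sqrt(1/25 - 650))/4478 = (-1327 + sqrt(-16249/25))*(1/4478) = (-1327 + I*sqrt(16249)/5)*(1/4478) = -1327/4478 + I*sqrt(16249)/22390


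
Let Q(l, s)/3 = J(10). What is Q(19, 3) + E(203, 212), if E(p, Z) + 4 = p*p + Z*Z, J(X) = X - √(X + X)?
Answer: 86179 - 6*√5 ≈ 86166.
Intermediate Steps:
J(X) = X - √2*√X (J(X) = X - √(2*X) = X - √2*√X)
Q(l, s) = 30 - 6*√5 (Q(l, s) = 3*(10 - √2*√10) = 3*(10 - 2*√5) = 30 - 6*√5)
E(p, Z) = -4 + Z² + p² (E(p, Z) = -4 + (p*p + Z*Z) = -4 + (p² + Z²) = -4 + (Z² + p²) = -4 + Z² + p²)
Q(19, 3) + E(203, 212) = (30 - 6*√5) + (-4 + 212² + 203²) = (30 - 6*√5) + (-4 + 44944 + 41209) = (30 - 6*√5) + 86149 = 86179 - 6*√5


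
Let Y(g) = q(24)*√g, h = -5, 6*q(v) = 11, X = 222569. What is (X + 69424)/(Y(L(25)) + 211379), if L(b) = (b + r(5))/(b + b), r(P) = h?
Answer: 5554906951230/4021297347569 - 9635769*√10/4021297347569 ≈ 1.3814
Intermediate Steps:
q(v) = 11/6 (q(v) = (⅙)*11 = 11/6)
r(P) = -5
L(b) = (-5 + b)/(2*b) (L(b) = (b - 5)/(b + b) = (-5 + b)/((2*b)) = (-5 + b)*(1/(2*b)) = (-5 + b)/(2*b))
Y(g) = 11*√g/6
(X + 69424)/(Y(L(25)) + 211379) = (222569 + 69424)/(11*√((½)*(-5 + 25)/25)/6 + 211379) = 291993/(11*√((½)*(1/25)*20)/6 + 211379) = 291993/(11*√(⅖)/6 + 211379) = 291993/(11*(√10/5)/6 + 211379) = 291993/(11*√10/30 + 211379) = 291993/(211379 + 11*√10/30)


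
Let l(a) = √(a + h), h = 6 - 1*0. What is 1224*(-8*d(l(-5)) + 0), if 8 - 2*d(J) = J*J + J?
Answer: -29376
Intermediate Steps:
h = 6 (h = 6 + 0 = 6)
l(a) = √(6 + a) (l(a) = √(a + 6) = √(6 + a))
d(J) = 4 - J/2 - J²/2 (d(J) = 4 - (J*J + J)/2 = 4 - (J² + J)/2 = 4 - (J + J²)/2 = 4 + (-J/2 - J²/2) = 4 - J/2 - J²/2)
1224*(-8*d(l(-5)) + 0) = 1224*(-8*(4 - √(6 - 5)/2 - (√(6 - 5))²/2) + 0) = 1224*(-8*(4 - √1/2 - (√1)²/2) + 0) = 1224*(-8*(4 - ½*1 - ½*1²) + 0) = 1224*(-8*(4 - ½ - ½*1) + 0) = 1224*(-8*(4 - ½ - ½) + 0) = 1224*(-8*3 + 0) = 1224*(-24 + 0) = 1224*(-24) = -29376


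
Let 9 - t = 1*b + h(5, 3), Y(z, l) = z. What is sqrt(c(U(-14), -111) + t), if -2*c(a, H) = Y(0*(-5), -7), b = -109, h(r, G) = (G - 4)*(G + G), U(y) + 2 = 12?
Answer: 2*sqrt(31) ≈ 11.136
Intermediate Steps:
U(y) = 10 (U(y) = -2 + 12 = 10)
h(r, G) = 2*G*(-4 + G) (h(r, G) = (-4 + G)*(2*G) = 2*G*(-4 + G))
c(a, H) = 0 (c(a, H) = -0*(-5) = -1/2*0 = 0)
t = 124 (t = 9 - (1*(-109) + 2*3*(-4 + 3)) = 9 - (-109 + 2*3*(-1)) = 9 - (-109 - 6) = 9 - 1*(-115) = 9 + 115 = 124)
sqrt(c(U(-14), -111) + t) = sqrt(0 + 124) = sqrt(124) = 2*sqrt(31)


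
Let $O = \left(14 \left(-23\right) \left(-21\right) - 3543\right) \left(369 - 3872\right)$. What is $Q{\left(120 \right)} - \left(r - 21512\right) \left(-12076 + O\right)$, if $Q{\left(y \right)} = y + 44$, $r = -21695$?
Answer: $-487730683067$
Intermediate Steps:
$O = -11276157$ ($O = \left(\left(-322\right) \left(-21\right) - 3543\right) \left(-3503\right) = \left(6762 - 3543\right) \left(-3503\right) = 3219 \left(-3503\right) = -11276157$)
$Q{\left(y \right)} = 44 + y$
$Q{\left(120 \right)} - \left(r - 21512\right) \left(-12076 + O\right) = \left(44 + 120\right) - \left(-21695 - 21512\right) \left(-12076 - 11276157\right) = 164 - \left(-43207\right) \left(-11288233\right) = 164 - 487730683231 = -487730683067$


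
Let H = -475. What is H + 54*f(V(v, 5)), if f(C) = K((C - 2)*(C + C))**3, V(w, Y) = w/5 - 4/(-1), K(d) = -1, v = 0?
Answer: -529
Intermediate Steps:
V(w, Y) = 4 + w/5 (V(w, Y) = w*(1/5) - 4*(-1) = w/5 + 4 = 4 + w/5)
f(C) = -1 (f(C) = (-1)**3 = -1)
H + 54*f(V(v, 5)) = -475 + 54*(-1) = -475 - 54 = -529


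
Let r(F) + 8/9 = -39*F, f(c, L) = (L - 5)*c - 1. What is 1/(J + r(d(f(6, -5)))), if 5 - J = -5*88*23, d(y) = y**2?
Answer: -9/1214954 ≈ -7.4077e-6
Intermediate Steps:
f(c, L) = -1 + c*(-5 + L) (f(c, L) = (-5 + L)*c - 1 = c*(-5 + L) - 1 = -1 + c*(-5 + L))
r(F) = -8/9 - 39*F
J = 10125 (J = 5 - (-5*88)*23 = 5 - (-440)*23 = 5 - 1*(-10120) = 5 + 10120 = 10125)
1/(J + r(d(f(6, -5)))) = 1/(10125 + (-8/9 - 39*(-1 - 5*6 - 5*6)**2)) = 1/(10125 + (-8/9 - 39*(-1 - 30 - 30)**2)) = 1/(10125 + (-8/9 - 39*(-61)**2)) = 1/(10125 + (-8/9 - 39*3721)) = 1/(10125 + (-8/9 - 145119)) = 1/(10125 - 1306079/9) = 1/(-1214954/9) = -9/1214954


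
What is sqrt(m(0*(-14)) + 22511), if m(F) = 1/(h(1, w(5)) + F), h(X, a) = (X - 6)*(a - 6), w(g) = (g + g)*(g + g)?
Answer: sqrt(4972679430)/470 ≈ 150.04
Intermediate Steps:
w(g) = 4*g**2 (w(g) = (2*g)*(2*g) = 4*g**2)
h(X, a) = (-6 + X)*(-6 + a)
m(F) = 1/(-470 + F) (m(F) = 1/((36 - 6*1 - 24*5**2 + 1*(4*5**2)) + F) = 1/((36 - 6 - 24*25 + 1*(4*25)) + F) = 1/((36 - 6 - 6*100 + 1*100) + F) = 1/((36 - 6 - 600 + 100) + F) = 1/(-470 + F))
sqrt(m(0*(-14)) + 22511) = sqrt(1/(-470 + 0*(-14)) + 22511) = sqrt(1/(-470 + 0) + 22511) = sqrt(1/(-470) + 22511) = sqrt(-1/470 + 22511) = sqrt(10580169/470) = sqrt(4972679430)/470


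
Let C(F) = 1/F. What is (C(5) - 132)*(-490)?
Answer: 64582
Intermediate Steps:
(C(5) - 132)*(-490) = (1/5 - 132)*(-490) = (⅕ - 132)*(-490) = -659/5*(-490) = 64582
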